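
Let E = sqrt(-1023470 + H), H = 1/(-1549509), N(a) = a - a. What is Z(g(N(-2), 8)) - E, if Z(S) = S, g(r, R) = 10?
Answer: 10 - I*sqrt(2457329098053720579)/1549509 ≈ 10.0 - 1011.7*I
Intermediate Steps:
N(a) = 0
H = -1/1549509 ≈ -6.4537e-7
E = I*sqrt(2457329098053720579)/1549509 (E = sqrt(-1023470 - 1/1549509) = sqrt(-1585875976231/1549509) = I*sqrt(2457329098053720579)/1549509 ≈ 1011.7*I)
Z(g(N(-2), 8)) - E = 10 - I*sqrt(2457329098053720579)/1549509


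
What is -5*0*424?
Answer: 0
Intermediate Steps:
-5*0*424 = 0*424 = 0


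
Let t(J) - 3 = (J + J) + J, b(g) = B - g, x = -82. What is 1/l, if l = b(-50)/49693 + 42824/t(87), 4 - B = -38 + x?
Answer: 1639869/266012371 ≈ 0.0061646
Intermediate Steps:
B = 124 (B = 4 - (-38 - 82) = 4 - 1*(-120) = 4 + 120 = 124)
b(g) = 124 - g
t(J) = 3 + 3*J (t(J) = 3 + ((J + J) + J) = 3 + (2*J + J) = 3 + 3*J)
l = 266012371/1639869 (l = (124 - 1*(-50))/49693 + 42824/(3 + 3*87) = (124 + 50)*(1/49693) + 42824/(3 + 261) = 174*(1/49693) + 42824/264 = 174/49693 + 42824*(1/264) = 174/49693 + 5353/33 = 266012371/1639869 ≈ 162.22)
1/l = 1/(266012371/1639869) = 1639869/266012371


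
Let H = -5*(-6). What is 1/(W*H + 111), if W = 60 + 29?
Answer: 1/2781 ≈ 0.00035958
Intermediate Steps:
H = 30
W = 89
1/(W*H + 111) = 1/(89*30 + 111) = 1/(2670 + 111) = 1/2781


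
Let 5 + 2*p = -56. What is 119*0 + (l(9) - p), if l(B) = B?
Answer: 79/2 ≈ 39.500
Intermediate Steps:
p = -61/2 (p = -5/2 + (1/2)*(-56) = -5/2 - 28 = -61/2 ≈ -30.500)
119*0 + (l(9) - p) = 119*0 + (9 - 1*(-61/2)) = 0 + (9 + 61/2) = 0 + 79/2 = 79/2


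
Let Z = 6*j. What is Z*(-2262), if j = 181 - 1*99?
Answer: -1112904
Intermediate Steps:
j = 82 (j = 181 - 99 = 82)
Z = 492 (Z = 6*82 = 492)
Z*(-2262) = 492*(-2262) = -1112904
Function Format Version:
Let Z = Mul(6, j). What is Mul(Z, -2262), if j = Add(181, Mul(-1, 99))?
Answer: -1112904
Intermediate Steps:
j = 82 (j = Add(181, -99) = 82)
Z = 492 (Z = Mul(6, 82) = 492)
Mul(Z, -2262) = Mul(492, -2262) = -1112904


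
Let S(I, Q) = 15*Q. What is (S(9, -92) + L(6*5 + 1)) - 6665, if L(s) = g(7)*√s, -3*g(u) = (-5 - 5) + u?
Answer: -8045 + √31 ≈ -8039.4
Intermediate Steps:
g(u) = 10/3 - u/3 (g(u) = -((-5 - 5) + u)/3 = -(-10 + u)/3 = 10/3 - u/3)
L(s) = √s (L(s) = (10/3 - ⅓*7)*√s = (10/3 - 7/3)*√s = 1*√s = √s)
(S(9, -92) + L(6*5 + 1)) - 6665 = (15*(-92) + √(6*5 + 1)) - 6665 = (-1380 + √(30 + 1)) - 6665 = (-1380 + √31) - 6665 = -8045 + √31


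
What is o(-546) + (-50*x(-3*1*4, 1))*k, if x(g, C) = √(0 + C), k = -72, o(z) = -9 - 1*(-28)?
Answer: 3619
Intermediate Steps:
o(z) = 19 (o(z) = -9 + 28 = 19)
x(g, C) = √C
o(-546) + (-50*x(-3*1*4, 1))*k = 19 - 50*√1*(-72) = 19 - 50*1*(-72) = 19 - 50*(-72) = 19 + 3600 = 3619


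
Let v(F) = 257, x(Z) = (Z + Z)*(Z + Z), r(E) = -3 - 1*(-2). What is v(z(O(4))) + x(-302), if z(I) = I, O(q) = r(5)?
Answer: 365073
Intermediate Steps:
r(E) = -1 (r(E) = -3 + 2 = -1)
O(q) = -1
x(Z) = 4*Z**2 (x(Z) = (2*Z)*(2*Z) = 4*Z**2)
v(z(O(4))) + x(-302) = 257 + 4*(-302)**2 = 257 + 4*91204 = 257 + 364816 = 365073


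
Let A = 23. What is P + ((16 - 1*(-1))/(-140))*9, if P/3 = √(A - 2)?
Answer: -153/140 + 3*√21 ≈ 12.655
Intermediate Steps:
P = 3*√21 (P = 3*√(23 - 2) = 3*√21 ≈ 13.748)
P + ((16 - 1*(-1))/(-140))*9 = 3*√21 + ((16 - 1*(-1))/(-140))*9 = 3*√21 + ((16 + 1)*(-1/140))*9 = 3*√21 + (17*(-1/140))*9 = 3*√21 - 17/140*9 = 3*√21 - 153/140 = -153/140 + 3*√21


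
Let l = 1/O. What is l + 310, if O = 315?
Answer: 97651/315 ≈ 310.00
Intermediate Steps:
l = 1/315 ≈ 0.0031746
l + 310 = 1/315 + 310 = 97651/315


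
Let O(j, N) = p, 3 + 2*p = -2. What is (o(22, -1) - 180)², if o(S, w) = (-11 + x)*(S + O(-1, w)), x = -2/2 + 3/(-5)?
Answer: 18122049/100 ≈ 1.8122e+5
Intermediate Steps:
p = -5/2 (p = -3/2 + (½)*(-2) = -3/2 - 1 = -5/2 ≈ -2.5000)
x = -8/5 (x = -2*½ + 3*(-⅕) = -1 - ⅗ = -8/5 ≈ -1.6000)
O(j, N) = -5/2
o(S, w) = 63/2 - 63*S/5 (o(S, w) = (-11 - 8/5)*(S - 5/2) = -63*(-5/2 + S)/5 = 63/2 - 63*S/5)
(o(22, -1) - 180)² = ((63/2 - 63/5*22) - 180)² = ((63/2 - 1386/5) - 180)² = (-2457/10 - 180)² = (-4257/10)² = 18122049/100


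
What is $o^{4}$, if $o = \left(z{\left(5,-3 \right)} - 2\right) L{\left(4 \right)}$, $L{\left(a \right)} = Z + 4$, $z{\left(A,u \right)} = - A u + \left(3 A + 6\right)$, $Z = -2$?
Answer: $21381376$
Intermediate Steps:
$z{\left(A,u \right)} = 6 + 3 A - A u$ ($z{\left(A,u \right)} = - A u + \left(6 + 3 A\right) = 6 + 3 A - A u$)
$L{\left(a \right)} = 2$ ($L{\left(a \right)} = -2 + 4 = 2$)
$o = 68$ ($o = \left(\left(6 + 3 \cdot 5 - 5 \left(-3\right)\right) - 2\right) 2 = \left(\left(6 + 15 + 15\right) - 2\right) 2 = \left(36 - 2\right) 2 = 34 \cdot 2 = 68$)
$o^{4} = 68^{4} = 21381376$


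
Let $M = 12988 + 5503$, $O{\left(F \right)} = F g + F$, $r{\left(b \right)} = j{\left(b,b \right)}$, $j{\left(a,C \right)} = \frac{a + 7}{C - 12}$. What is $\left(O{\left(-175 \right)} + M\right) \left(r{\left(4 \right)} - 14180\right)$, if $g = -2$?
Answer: $- \frac{1058838183}{4} \approx -2.6471 \cdot 10^{8}$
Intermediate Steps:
$j{\left(a,C \right)} = \frac{7 + a}{-12 + C}$
$r{\left(b \right)} = \frac{7 + b}{-12 + b}$
$O{\left(F \right)} = - F$ ($O{\left(F \right)} = F \left(-2\right) + F = - 2 F + F = - F$)
$M = 18491$
$\left(O{\left(-175 \right)} + M\right) \left(r{\left(4 \right)} - 14180\right) = \left(\left(-1\right) \left(-175\right) + 18491\right) \left(\frac{7 + 4}{-12 + 4} - 14180\right) = \left(175 + 18491\right) \left(\frac{1}{-8} \cdot 11 - 14180\right) = 18666 \left(\left(- \frac{1}{8}\right) 11 - 14180\right) = 18666 \left(- \frac{11}{8} - 14180\right) = 18666 \left(- \frac{113451}{8}\right) = - \frac{1058838183}{4}$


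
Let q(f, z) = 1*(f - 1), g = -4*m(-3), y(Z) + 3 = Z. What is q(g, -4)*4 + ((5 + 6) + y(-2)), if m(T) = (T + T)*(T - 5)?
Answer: -766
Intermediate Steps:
y(Z) = -3 + Z
m(T) = 2*T*(-5 + T) (m(T) = (2*T)*(-5 + T) = 2*T*(-5 + T))
g = -192 (g = -8*(-3)*(-5 - 3) = -8*(-3)*(-8) = -4*48 = -192)
q(f, z) = -1 + f (q(f, z) = 1*(-1 + f) = -1 + f)
q(g, -4)*4 + ((5 + 6) + y(-2)) = (-1 - 192)*4 + ((5 + 6) + (-3 - 2)) = -193*4 + (11 - 5) = -772 + 6 = -766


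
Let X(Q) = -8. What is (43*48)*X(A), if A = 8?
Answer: -16512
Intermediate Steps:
(43*48)*X(A) = (43*48)*(-8) = 2064*(-8) = -16512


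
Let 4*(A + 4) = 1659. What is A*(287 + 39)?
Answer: 267809/2 ≈ 1.3390e+5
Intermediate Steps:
A = 1643/4 (A = -4 + (¼)*1659 = -4 + 1659/4 = 1643/4 ≈ 410.75)
A*(287 + 39) = 1643*(287 + 39)/4 = (1643/4)*326 = 267809/2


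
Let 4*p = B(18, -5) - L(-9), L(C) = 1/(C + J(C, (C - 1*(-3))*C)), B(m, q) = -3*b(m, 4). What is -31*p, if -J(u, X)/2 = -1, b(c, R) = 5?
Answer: 806/7 ≈ 115.14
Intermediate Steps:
J(u, X) = 2 (J(u, X) = -2*(-1) = 2)
B(m, q) = -15 (B(m, q) = -3*5 = -15)
L(C) = 1/(2 + C) (L(C) = 1/(C + 2) = 1/(2 + C))
p = -26/7 (p = (-15 - 1/(2 - 9))/4 = (-15 - 1/(-7))/4 = (-15 - 1*(-⅐))/4 = (-15 + ⅐)/4 = (¼)*(-104/7) = -26/7 ≈ -3.7143)
-31*p = -31*(-26/7) = 806/7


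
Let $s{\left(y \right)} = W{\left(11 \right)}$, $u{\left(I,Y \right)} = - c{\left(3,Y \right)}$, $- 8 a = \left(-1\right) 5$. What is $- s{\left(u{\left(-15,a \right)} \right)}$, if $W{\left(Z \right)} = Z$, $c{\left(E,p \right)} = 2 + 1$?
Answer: $-11$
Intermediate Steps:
$a = \frac{5}{8}$ ($a = - \frac{\left(-1\right) 5}{8} = \left(- \frac{1}{8}\right) \left(-5\right) = \frac{5}{8} \approx 0.625$)
$c{\left(E,p \right)} = 3$
$u{\left(I,Y \right)} = -3$ ($u{\left(I,Y \right)} = \left(-1\right) 3 = -3$)
$s{\left(y \right)} = 11$
$- s{\left(u{\left(-15,a \right)} \right)} = \left(-1\right) 11 = -11$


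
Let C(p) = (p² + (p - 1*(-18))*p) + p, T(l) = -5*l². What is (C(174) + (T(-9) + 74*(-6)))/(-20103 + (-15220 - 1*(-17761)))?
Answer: -21003/5854 ≈ -3.5878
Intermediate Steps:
C(p) = p + p² + p*(18 + p) (C(p) = (p² + (p + 18)*p) + p = (p² + (18 + p)*p) + p = (p² + p*(18 + p)) + p = p + p² + p*(18 + p))
(C(174) + (T(-9) + 74*(-6)))/(-20103 + (-15220 - 1*(-17761))) = (174*(19 + 2*174) + (-5*(-9)² + 74*(-6)))/(-20103 + (-15220 - 1*(-17761))) = (174*(19 + 348) + (-5*81 - 444))/(-20103 + (-15220 + 17761)) = (174*367 + (-405 - 444))/(-20103 + 2541) = (63858 - 849)/(-17562) = 63009*(-1/17562) = -21003/5854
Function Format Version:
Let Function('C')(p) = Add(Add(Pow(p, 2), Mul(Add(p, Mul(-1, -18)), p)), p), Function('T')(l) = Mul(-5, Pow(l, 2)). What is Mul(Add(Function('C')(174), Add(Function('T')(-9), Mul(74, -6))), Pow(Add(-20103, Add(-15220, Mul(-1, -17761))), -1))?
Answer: Rational(-21003, 5854) ≈ -3.5878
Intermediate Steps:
Function('C')(p) = Add(p, Pow(p, 2), Mul(p, Add(18, p))) (Function('C')(p) = Add(Add(Pow(p, 2), Mul(Add(p, 18), p)), p) = Add(Add(Pow(p, 2), Mul(Add(18, p), p)), p) = Add(Add(Pow(p, 2), Mul(p, Add(18, p))), p) = Add(p, Pow(p, 2), Mul(p, Add(18, p))))
Mul(Add(Function('C')(174), Add(Function('T')(-9), Mul(74, -6))), Pow(Add(-20103, Add(-15220, Mul(-1, -17761))), -1)) = Mul(Add(Mul(174, Add(19, Mul(2, 174))), Add(Mul(-5, Pow(-9, 2)), Mul(74, -6))), Pow(Add(-20103, Add(-15220, Mul(-1, -17761))), -1)) = Mul(Add(Mul(174, Add(19, 348)), Add(Mul(-5, 81), -444)), Pow(Add(-20103, Add(-15220, 17761)), -1)) = Mul(Add(Mul(174, 367), Add(-405, -444)), Pow(Add(-20103, 2541), -1)) = Mul(Add(63858, -849), Pow(-17562, -1)) = Mul(63009, Rational(-1, 17562)) = Rational(-21003, 5854)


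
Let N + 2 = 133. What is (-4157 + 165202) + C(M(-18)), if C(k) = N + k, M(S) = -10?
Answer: 161166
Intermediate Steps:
N = 131 (N = -2 + 133 = 131)
C(k) = 131 + k
(-4157 + 165202) + C(M(-18)) = (-4157 + 165202) + (131 - 10) = 161045 + 121 = 161166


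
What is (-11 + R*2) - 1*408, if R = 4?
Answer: -411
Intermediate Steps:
(-11 + R*2) - 1*408 = (-11 + 4*2) - 1*408 = (-11 + 8) - 408 = -3 - 408 = -411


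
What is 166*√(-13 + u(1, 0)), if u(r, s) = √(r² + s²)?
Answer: 332*I*√3 ≈ 575.04*I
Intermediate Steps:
166*√(-13 + u(1, 0)) = 166*√(-13 + √(1² + 0²)) = 166*√(-13 + √(1 + 0)) = 166*√(-13 + √1) = 166*√(-13 + 1) = 166*√(-12) = 166*(2*I*√3) = 332*I*√3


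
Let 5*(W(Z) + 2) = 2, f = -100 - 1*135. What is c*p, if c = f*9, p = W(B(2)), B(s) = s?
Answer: 3384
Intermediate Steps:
f = -235 (f = -100 - 135 = -235)
W(Z) = -8/5 (W(Z) = -2 + (⅕)*2 = -2 + ⅖ = -8/5)
p = -8/5 ≈ -1.6000
c = -2115 (c = -235*9 = -2115)
c*p = -2115*(-8/5) = 3384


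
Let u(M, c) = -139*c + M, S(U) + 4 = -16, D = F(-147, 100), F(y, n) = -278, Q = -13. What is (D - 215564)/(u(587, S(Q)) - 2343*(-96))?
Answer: -215842/228295 ≈ -0.94545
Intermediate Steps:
D = -278
S(U) = -20 (S(U) = -4 - 16 = -20)
u(M, c) = M - 139*c
(D - 215564)/(u(587, S(Q)) - 2343*(-96)) = (-278 - 215564)/((587 - 139*(-20)) - 2343*(-96)) = -215842/((587 + 2780) + 224928) = -215842/(3367 + 224928) = -215842/228295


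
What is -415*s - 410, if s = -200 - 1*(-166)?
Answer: 13700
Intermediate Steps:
s = -34 (s = -200 + 166 = -34)
-415*s - 410 = -415*(-34) - 410 = 14110 - 410 = 13700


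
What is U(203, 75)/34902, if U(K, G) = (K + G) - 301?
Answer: -23/34902 ≈ -0.00065899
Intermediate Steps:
U(K, G) = -301 + G + K (U(K, G) = (G + K) - 301 = -301 + G + K)
U(203, 75)/34902 = (-301 + 75 + 203)/34902 = -23*1/34902 = -23/34902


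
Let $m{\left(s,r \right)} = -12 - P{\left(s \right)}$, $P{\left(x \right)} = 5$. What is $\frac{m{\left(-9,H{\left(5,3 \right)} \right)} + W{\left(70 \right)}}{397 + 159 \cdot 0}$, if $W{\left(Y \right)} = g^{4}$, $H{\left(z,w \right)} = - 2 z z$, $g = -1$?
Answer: $- \frac{16}{397} \approx -0.040302$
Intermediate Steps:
$H{\left(z,w \right)} = - 2 z^{2}$
$m{\left(s,r \right)} = -17$ ($m{\left(s,r \right)} = -12 - 5 = -17$)
$W{\left(Y \right)} = 1$ ($W{\left(Y \right)} = \left(-1\right)^{4} = 1$)
$\frac{m{\left(-9,H{\left(5,3 \right)} \right)} + W{\left(70 \right)}}{397 + 159 \cdot 0} = \frac{-17 + 1}{397 + 159 \cdot 0} = - \frac{16}{397 + 0} = - \frac{16}{397}$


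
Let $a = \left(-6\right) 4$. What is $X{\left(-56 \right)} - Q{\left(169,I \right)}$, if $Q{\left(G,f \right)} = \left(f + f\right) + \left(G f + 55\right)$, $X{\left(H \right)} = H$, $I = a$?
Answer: $3993$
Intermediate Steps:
$a = -24$
$I = -24$
$Q{\left(G,f \right)} = 55 + 2 f + G f$ ($Q{\left(G,f \right)} = 2 f + \left(55 + G f\right) = 55 + 2 f + G f$)
$X{\left(-56 \right)} - Q{\left(169,I \right)} = -56 - \left(55 + 2 \left(-24\right) + 169 \left(-24\right)\right) = -56 - \left(55 - 48 - 4056\right) = -56 - -4049 = -56 + 4049 = 3993$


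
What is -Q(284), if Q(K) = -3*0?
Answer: 0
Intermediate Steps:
Q(K) = 0
-Q(284) = -1*0 = 0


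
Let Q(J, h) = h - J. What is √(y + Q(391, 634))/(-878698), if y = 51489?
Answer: -3*√1437/439349 ≈ -0.00025885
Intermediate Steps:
√(y + Q(391, 634))/(-878698) = √(51489 + (634 - 1*391))/(-878698) = √(51489 + (634 - 391))*(-1/878698) = √(51489 + 243)*(-1/878698) = √51732*(-1/878698) = (6*√1437)*(-1/878698) = -3*√1437/439349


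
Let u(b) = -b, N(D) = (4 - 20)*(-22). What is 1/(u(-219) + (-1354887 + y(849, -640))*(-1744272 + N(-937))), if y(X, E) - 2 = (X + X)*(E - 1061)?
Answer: 1/7399771697579 ≈ 1.3514e-13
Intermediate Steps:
y(X, E) = 2 + 2*X*(-1061 + E) (y(X, E) = 2 + (X + X)*(E - 1061) = 2 + (2*X)*(-1061 + E) = 2 + 2*X*(-1061 + E))
N(D) = 352 (N(D) = -16*(-22) = 352)
1/(u(-219) + (-1354887 + y(849, -640))*(-1744272 + N(-937))) = 1/(-1*(-219) + (-1354887 + (2 - 2122*849 + 2*(-640)*849))*(-1744272 + 352)) = 1/(219 + (-1354887 + (2 - 1801578 - 1086720))*(-1743920)) = 1/(219 + (-1354887 - 2888296)*(-1743920)) = 1/(219 - 4243183*(-1743920)) = 1/(219 + 7399771697360) = 1/7399771697579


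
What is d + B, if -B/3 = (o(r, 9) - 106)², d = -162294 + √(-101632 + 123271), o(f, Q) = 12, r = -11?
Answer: -188802 + √21639 ≈ -1.8866e+5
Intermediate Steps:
d = -162294 + √21639 ≈ -1.6215e+5
B = -26508 (B = -3*(12 - 106)² = -3*(-94)² = -3*8836 = -26508)
d + B = (-162294 + √21639) - 26508 = -188802 + √21639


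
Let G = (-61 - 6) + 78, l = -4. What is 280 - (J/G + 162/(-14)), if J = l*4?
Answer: 22563/77 ≈ 293.03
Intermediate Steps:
G = 11 (G = -67 + 78 = 11)
J = -16 (J = -4*4 = -16)
280 - (J/G + 162/(-14)) = 280 - (-16/11 + 162/(-14)) = 280 - (-16*1/11 + 162*(-1/14)) = 280 - (-16/11 - 81/7) = 280 - 1*(-1003/77) = 280 + 1003/77 = 22563/77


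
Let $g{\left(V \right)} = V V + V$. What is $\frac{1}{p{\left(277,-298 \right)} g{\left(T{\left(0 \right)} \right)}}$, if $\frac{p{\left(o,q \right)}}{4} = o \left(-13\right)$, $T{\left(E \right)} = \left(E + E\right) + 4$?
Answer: $- \frac{1}{288080} \approx -3.4713 \cdot 10^{-6}$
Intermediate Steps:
$T{\left(E \right)} = 4 + 2 E$ ($T{\left(E \right)} = 2 E + 4 = 4 + 2 E$)
$p{\left(o,q \right)} = - 52 o$ ($p{\left(o,q \right)} = 4 o \left(-13\right) = 4 \left(- 13 o\right) = - 52 o$)
$g{\left(V \right)} = V + V^{2}$ ($g{\left(V \right)} = V^{2} + V = V + V^{2}$)
$\frac{1}{p{\left(277,-298 \right)} g{\left(T{\left(0 \right)} \right)}} = \frac{1}{\left(-52\right) 277 \left(4 + 2 \cdot 0\right) \left(1 + \left(4 + 2 \cdot 0\right)\right)} = \frac{1}{\left(-14404\right) \left(4 + 0\right) \left(1 + \left(4 + 0\right)\right)} = - \frac{1}{14404 \cdot 4 \left(1 + 4\right)} = - \frac{1}{14404 \cdot 4 \cdot 5} = - \frac{1}{14404 \cdot 20} = \left(- \frac{1}{14404}\right) \frac{1}{20} = - \frac{1}{288080}$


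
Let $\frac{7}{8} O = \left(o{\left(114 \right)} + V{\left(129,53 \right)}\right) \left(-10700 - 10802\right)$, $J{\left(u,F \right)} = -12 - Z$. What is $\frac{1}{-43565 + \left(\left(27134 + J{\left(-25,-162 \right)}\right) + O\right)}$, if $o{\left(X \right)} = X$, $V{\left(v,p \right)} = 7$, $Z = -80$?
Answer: $- \frac{7}{20928477} \approx -3.3447 \cdot 10^{-7}$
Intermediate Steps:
$J{\left(u,F \right)} = 68$ ($J{\left(u,F \right)} = -12 - -80 = -12 + 80 = 68$)
$O = - \frac{20813936}{7}$ ($O = \frac{8 \left(114 + 7\right) \left(-10700 - 10802\right)}{7} = \frac{8 \cdot 121 \left(-21502\right)}{7} = \frac{8}{7} \left(-2601742\right) = - \frac{20813936}{7} \approx -2.9734 \cdot 10^{6}$)
$\frac{1}{-43565 + \left(\left(27134 + J{\left(-25,-162 \right)}\right) + O\right)} = \frac{1}{-43565 + \left(\left(27134 + 68\right) - \frac{20813936}{7}\right)} = \frac{1}{-43565 + \left(27202 - \frac{20813936}{7}\right)} = \frac{1}{-43565 - \frac{20623522}{7}} = \frac{1}{- \frac{20928477}{7}} = - \frac{7}{20928477}$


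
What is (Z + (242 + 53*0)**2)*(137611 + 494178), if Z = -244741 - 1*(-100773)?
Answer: -53957307756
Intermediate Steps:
Z = -143968 (Z = -244741 + 100773 = -143968)
(Z + (242 + 53*0)**2)*(137611 + 494178) = (-143968 + (242 + 53*0)**2)*(137611 + 494178) = (-143968 + (242 + 0)**2)*631789 = (-143968 + 242**2)*631789 = (-143968 + 58564)*631789 = -85404*631789 = -53957307756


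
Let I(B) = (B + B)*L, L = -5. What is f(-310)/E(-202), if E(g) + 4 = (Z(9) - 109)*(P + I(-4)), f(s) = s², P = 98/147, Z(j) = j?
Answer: -72075/3053 ≈ -23.608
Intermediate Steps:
P = ⅔ (P = 98*(1/147) = ⅔ ≈ 0.66667)
I(B) = -10*B (I(B) = (B + B)*(-5) = (2*B)*(-5) = -10*B)
E(g) = -12212/3 (E(g) = -4 + (9 - 109)*(⅔ - 10*(-4)) = -4 - 100*(⅔ + 40) = -4 - 100*122/3 = -4 - 12200/3 = -12212/3)
f(-310)/E(-202) = (-310)²/(-12212/3) = 96100*(-3/12212) = -72075/3053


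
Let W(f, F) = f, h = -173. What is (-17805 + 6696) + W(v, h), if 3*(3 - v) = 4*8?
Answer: -33350/3 ≈ -11117.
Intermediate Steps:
v = -23/3 (v = 3 - 4*8/3 = 3 - 1/3*32 = 3 - 32/3 = -23/3 ≈ -7.6667)
(-17805 + 6696) + W(v, h) = (-17805 + 6696) - 23/3 = -11109 - 23/3 = -33350/3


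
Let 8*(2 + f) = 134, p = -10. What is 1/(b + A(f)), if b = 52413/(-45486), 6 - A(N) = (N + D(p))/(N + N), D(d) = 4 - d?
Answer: 447279/1732372 ≈ 0.25819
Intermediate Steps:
f = 59/4 (f = -2 + (⅛)*134 = -2 + 67/4 = 59/4 ≈ 14.750)
A(N) = 6 - (14 + N)/(2*N) (A(N) = 6 - (N + (4 - 1*(-10)))/(N + N) = 6 - (N + (4 + 10))/(2*N) = 6 - (N + 14)*1/(2*N) = 6 - (14 + N)*1/(2*N) = 6 - (14 + N)/(2*N))
b = -17471/15162 (b = 52413*(-1/45486) = -17471/15162 ≈ -1.1523)
1/(b + A(f)) = 1/(-17471/15162 + (11/2 - 7/59/4)) = 1/(-17471/15162 + (11/2 - 7*4/59)) = 1/(-17471/15162 + (11/2 - 28/59)) = 1/(-17471/15162 + 593/118) = 1/(1732372/447279) = 447279/1732372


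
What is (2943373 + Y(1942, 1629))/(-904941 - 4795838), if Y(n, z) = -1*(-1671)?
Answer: -2945044/5700779 ≈ -0.51660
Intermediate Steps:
Y(n, z) = 1671
(2943373 + Y(1942, 1629))/(-904941 - 4795838) = (2943373 + 1671)/(-904941 - 4795838) = 2945044/(-5700779) = 2945044*(-1/5700779) = -2945044/5700779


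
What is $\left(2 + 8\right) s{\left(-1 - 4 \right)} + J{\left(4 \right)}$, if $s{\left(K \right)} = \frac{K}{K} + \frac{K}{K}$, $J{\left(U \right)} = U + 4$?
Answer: $28$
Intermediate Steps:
$J{\left(U \right)} = 4 + U$
$s{\left(K \right)} = 2$ ($s{\left(K \right)} = 1 + 1 = 2$)
$\left(2 + 8\right) s{\left(-1 - 4 \right)} + J{\left(4 \right)} = \left(2 + 8\right) 2 + \left(4 + 4\right) = 10 \cdot 2 + 8 = 20 + 8 = 28$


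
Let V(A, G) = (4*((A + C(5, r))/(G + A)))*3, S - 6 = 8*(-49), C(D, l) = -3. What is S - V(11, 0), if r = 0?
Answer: -4342/11 ≈ -394.73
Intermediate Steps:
S = -386 (S = 6 + 8*(-49) = 6 - 392 = -386)
V(A, G) = 12*(-3 + A)/(A + G) (V(A, G) = (4*((A - 3)/(G + A)))*3 = (4*((-3 + A)/(A + G)))*3 = (4*(-3 + A)/(A + G))*3 = 12*(-3 + A)/(A + G))
S - V(11, 0) = -386 - 12*(-3 + 11)/(11 + 0) = -386 - 12*8/11 = -386 - 1*96/11 = -386 - 96/11 = -4342/11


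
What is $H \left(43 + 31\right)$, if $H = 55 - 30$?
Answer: $1850$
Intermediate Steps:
$H = 25$
$H \left(43 + 31\right) = 25 \left(43 + 31\right) = 25 \cdot 74 = 1850$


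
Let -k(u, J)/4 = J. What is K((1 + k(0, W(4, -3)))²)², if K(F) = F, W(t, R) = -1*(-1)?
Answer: 81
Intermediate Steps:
W(t, R) = 1
k(u, J) = -4*J
K((1 + k(0, W(4, -3)))²)² = ((1 - 4*1)²)² = ((1 - 4)²)² = ((-3)²)² = 9² = 81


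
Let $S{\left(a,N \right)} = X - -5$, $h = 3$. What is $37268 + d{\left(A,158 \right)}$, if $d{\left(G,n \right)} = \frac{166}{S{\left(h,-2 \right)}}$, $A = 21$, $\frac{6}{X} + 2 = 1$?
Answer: $37102$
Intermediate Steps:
$X = -6$ ($X = \frac{6}{-2 + 1} = \frac{6}{-1} = 6 \left(-1\right) = -6$)
$S{\left(a,N \right)} = -1$ ($S{\left(a,N \right)} = -6 - -5 = -6 + 5 = -1$)
$d{\left(G,n \right)} = -166$ ($d{\left(G,n \right)} = \frac{166}{-1} = 166 \left(-1\right) = -166$)
$37268 + d{\left(A,158 \right)} = 37268 - 166 = 37102$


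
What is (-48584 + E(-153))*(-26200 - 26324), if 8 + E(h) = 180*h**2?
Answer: -218763930672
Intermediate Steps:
E(h) = -8 + 180*h**2
(-48584 + E(-153))*(-26200 - 26324) = (-48584 + (-8 + 180*(-153)**2))*(-26200 - 26324) = (-48584 + (-8 + 180*23409))*(-52524) = (-48584 + (-8 + 4213620))*(-52524) = (-48584 + 4213612)*(-52524) = 4165028*(-52524) = -218763930672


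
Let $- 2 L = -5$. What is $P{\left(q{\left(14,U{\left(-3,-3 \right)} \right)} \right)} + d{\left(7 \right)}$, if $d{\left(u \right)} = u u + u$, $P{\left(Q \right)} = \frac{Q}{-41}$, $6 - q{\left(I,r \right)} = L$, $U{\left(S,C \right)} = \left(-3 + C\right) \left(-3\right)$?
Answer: $\frac{4585}{82} \approx 55.915$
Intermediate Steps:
$L = \frac{5}{2}$ ($L = \left(- \frac{1}{2}\right) \left(-5\right) = \frac{5}{2} \approx 2.5$)
$U{\left(S,C \right)} = 9 - 3 C$
$q{\left(I,r \right)} = \frac{7}{2}$ ($q{\left(I,r \right)} = 6 - \frac{5}{2} = \frac{7}{2}$)
$P{\left(Q \right)} = - \frac{Q}{41}$ ($P{\left(Q \right)} = Q \left(- \frac{1}{41}\right) = - \frac{Q}{41}$)
$d{\left(u \right)} = u + u^{2}$ ($d{\left(u \right)} = u^{2} + u = u + u^{2}$)
$P{\left(q{\left(14,U{\left(-3,-3 \right)} \right)} \right)} + d{\left(7 \right)} = \left(- \frac{1}{41}\right) \frac{7}{2} + 7 \left(1 + 7\right) = - \frac{7}{82} + 7 \cdot 8 = - \frac{7}{82} + 56 = \frac{4585}{82}$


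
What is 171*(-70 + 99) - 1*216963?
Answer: -212004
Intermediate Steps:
171*(-70 + 99) - 1*216963 = 171*29 - 216963 = 4959 - 216963 = -212004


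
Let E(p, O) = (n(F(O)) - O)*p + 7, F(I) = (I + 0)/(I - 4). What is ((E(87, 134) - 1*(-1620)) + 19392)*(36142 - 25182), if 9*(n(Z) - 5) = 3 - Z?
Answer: 4195338944/39 ≈ 1.0757e+8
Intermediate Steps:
F(I) = I/(-4 + I)
n(Z) = 16/3 - Z/9 (n(Z) = 5 + (3 - Z)/9 = 5 + (⅓ - Z/9) = 16/3 - Z/9)
E(p, O) = 7 + p*(16/3 - O - O/(9*(-4 + O))) (E(p, O) = ((16/3 - O/(9*(-4 + O))) - O)*p + 7 = (16/3 - O - O/(9*(-4 + O)))*p + 7 = p*(16/3 - O - O/(9*(-4 + O))) + 7 = 7 + p*(16/3 - O - O/(9*(-4 + O))))
((E(87, 134) - 1*(-1620)) + 19392)*(36142 - 25182) = ((((-4 + 134)*(7 - 1*134*87) - ⅑*87*(192 - 47*134))/(-4 + 134) - 1*(-1620)) + 19392)*(36142 - 25182) = (((130*(7 - 11658) - ⅑*87*(192 - 6298))/130 + 1620) + 19392)*10960 = (((130*(-11651) - ⅑*87*(-6106))/130 + 1620) + 19392)*10960 = (((-1514630 + 177074/3)/130 + 1620) + 19392)*10960 = (((1/130)*(-4366816/3) + 1620) + 19392)*10960 = ((-2183408/195 + 1620) + 19392)*10960 = (-1867508/195 + 19392)*10960 = (1913932/195)*10960 = 4195338944/39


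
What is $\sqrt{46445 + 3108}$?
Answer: $\sqrt{49553} \approx 222.6$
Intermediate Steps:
$\sqrt{46445 + 3108} = \sqrt{49553}$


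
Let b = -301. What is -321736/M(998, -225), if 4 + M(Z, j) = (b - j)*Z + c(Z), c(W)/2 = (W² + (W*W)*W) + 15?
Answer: -160868/994970085 ≈ -0.00016168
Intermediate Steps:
c(W) = 30 + 2*W² + 2*W³ (c(W) = 2*((W² + (W*W)*W) + 15) = 2*((W² + W²*W) + 15) = 2*((W² + W³) + 15) = 2*(15 + W² + W³) = 30 + 2*W² + 2*W³)
M(Z, j) = 26 + 2*Z² + 2*Z³ + Z*(-301 - j) (M(Z, j) = -4 + ((-301 - j)*Z + (30 + 2*Z² + 2*Z³)) = -4 + (Z*(-301 - j) + (30 + 2*Z² + 2*Z³)) = -4 + (30 + 2*Z² + 2*Z³ + Z*(-301 - j)) = 26 + 2*Z² + 2*Z³ + Z*(-301 - j))
-321736/M(998, -225) = -321736/(26 - 301*998 + 2*998² + 2*998³ - 1*998*(-225)) = -321736/(26 - 300398 + 2*996004 + 2*994011992 + 224550) = -321736/(26 - 300398 + 1992008 + 1988023984 + 224550) = -321736/1989940170 = -321736*1/1989940170 = -160868/994970085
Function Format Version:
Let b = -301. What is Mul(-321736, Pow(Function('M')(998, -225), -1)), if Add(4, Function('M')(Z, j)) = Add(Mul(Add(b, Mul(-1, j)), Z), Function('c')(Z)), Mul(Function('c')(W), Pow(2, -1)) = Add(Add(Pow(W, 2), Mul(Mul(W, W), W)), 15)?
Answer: Rational(-160868, 994970085) ≈ -0.00016168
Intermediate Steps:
Function('c')(W) = Add(30, Mul(2, Pow(W, 2)), Mul(2, Pow(W, 3))) (Function('c')(W) = Mul(2, Add(Add(Pow(W, 2), Mul(Mul(W, W), W)), 15)) = Mul(2, Add(Add(Pow(W, 2), Mul(Pow(W, 2), W)), 15)) = Mul(2, Add(Add(Pow(W, 2), Pow(W, 3)), 15)) = Mul(2, Add(15, Pow(W, 2), Pow(W, 3))) = Add(30, Mul(2, Pow(W, 2)), Mul(2, Pow(W, 3))))
Function('M')(Z, j) = Add(26, Mul(2, Pow(Z, 2)), Mul(2, Pow(Z, 3)), Mul(Z, Add(-301, Mul(-1, j)))) (Function('M')(Z, j) = Add(-4, Add(Mul(Add(-301, Mul(-1, j)), Z), Add(30, Mul(2, Pow(Z, 2)), Mul(2, Pow(Z, 3))))) = Add(-4, Add(Mul(Z, Add(-301, Mul(-1, j))), Add(30, Mul(2, Pow(Z, 2)), Mul(2, Pow(Z, 3))))) = Add(-4, Add(30, Mul(2, Pow(Z, 2)), Mul(2, Pow(Z, 3)), Mul(Z, Add(-301, Mul(-1, j))))) = Add(26, Mul(2, Pow(Z, 2)), Mul(2, Pow(Z, 3)), Mul(Z, Add(-301, Mul(-1, j)))))
Mul(-321736, Pow(Function('M')(998, -225), -1)) = Mul(-321736, Pow(Add(26, Mul(-301, 998), Mul(2, Pow(998, 2)), Mul(2, Pow(998, 3)), Mul(-1, 998, -225)), -1)) = Mul(-321736, Pow(Add(26, -300398, Mul(2, 996004), Mul(2, 994011992), 224550), -1)) = Mul(-321736, Pow(Add(26, -300398, 1992008, 1988023984, 224550), -1)) = Mul(-321736, Pow(1989940170, -1)) = Mul(-321736, Rational(1, 1989940170)) = Rational(-160868, 994970085)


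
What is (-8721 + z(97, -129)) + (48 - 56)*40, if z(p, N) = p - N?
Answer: -8815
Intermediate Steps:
(-8721 + z(97, -129)) + (48 - 56)*40 = (-8721 + (97 - 1*(-129))) + (48 - 56)*40 = (-8721 + (97 + 129)) - 8*40 = (-8721 + 226) - 320 = -8495 - 320 = -8815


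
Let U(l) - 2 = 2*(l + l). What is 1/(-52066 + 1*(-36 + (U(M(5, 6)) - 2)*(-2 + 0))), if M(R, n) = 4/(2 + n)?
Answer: -1/52106 ≈ -1.9192e-5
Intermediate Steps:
U(l) = 2 + 4*l (U(l) = 2 + 2*(l + l) = 2 + 2*(2*l) = 2 + 4*l)
1/(-52066 + 1*(-36 + (U(M(5, 6)) - 2)*(-2 + 0))) = 1/(-52066 + 1*(-36 + ((2 + 4*(4/(2 + 6))) - 2)*(-2 + 0))) = 1/(-52066 + 1*(-36 + ((2 + 4*(4/8)) - 2)*(-2))) = 1/(-52066 + 1*(-36 + ((2 + 4*(4*(⅛))) - 2)*(-2))) = 1/(-52066 + 1*(-36 + ((2 + 4*(½)) - 2)*(-2))) = 1/(-52066 + 1*(-36 + ((2 + 2) - 2)*(-2))) = 1/(-52066 + 1*(-36 + (4 - 2)*(-2))) = 1/(-52066 + 1*(-36 + 2*(-2))) = 1/(-52066 + 1*(-36 - 4)) = 1/(-52066 + 1*(-40)) = 1/(-52066 - 40) = 1/(-52106) = -1/52106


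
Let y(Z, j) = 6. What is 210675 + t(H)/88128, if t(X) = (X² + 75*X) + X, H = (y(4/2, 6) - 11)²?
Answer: 18566368925/88128 ≈ 2.1068e+5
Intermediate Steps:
H = 25 (H = (6 - 11)² = (-5)² = 25)
t(X) = X² + 76*X
210675 + t(H)/88128 = 210675 + (25*(76 + 25))/88128 = 210675 + (25*101)*(1/88128) = 210675 + 2525*(1/88128) = 210675 + 2525/88128 = 18566368925/88128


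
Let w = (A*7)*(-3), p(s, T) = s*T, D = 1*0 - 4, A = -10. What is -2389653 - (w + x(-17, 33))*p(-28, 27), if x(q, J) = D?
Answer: -2233917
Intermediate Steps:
D = -4 (D = 0 - 4 = -4)
p(s, T) = T*s
x(q, J) = -4
w = 210 (w = -10*7*(-3) = -70*(-3) = 210)
-2389653 - (w + x(-17, 33))*p(-28, 27) = -2389653 - (210 - 4)*27*(-28) = -2389653 - 206*(-756) = -2389653 - 1*(-155736) = -2389653 + 155736 = -2233917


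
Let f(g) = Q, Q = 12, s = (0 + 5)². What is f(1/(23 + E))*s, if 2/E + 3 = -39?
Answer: 300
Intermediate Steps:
s = 25 (s = 5² = 25)
E = -1/21 (E = 2/(-3 - 39) = 2/(-42) = 2*(-1/42) = -1/21 ≈ -0.047619)
f(g) = 12
f(1/(23 + E))*s = 12*25 = 300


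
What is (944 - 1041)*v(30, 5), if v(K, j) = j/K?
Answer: -97/6 ≈ -16.167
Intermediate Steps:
(944 - 1041)*v(30, 5) = (944 - 1041)*(5/30) = -485/30 = -97*⅙ = -97/6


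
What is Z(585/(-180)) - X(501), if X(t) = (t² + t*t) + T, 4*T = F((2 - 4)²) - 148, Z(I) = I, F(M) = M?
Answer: -2007877/4 ≈ -5.0197e+5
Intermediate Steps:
T = -36 (T = ((2 - 4)² - 148)/4 = ((-2)² - 148)/4 = (4 - 148)/4 = (¼)*(-144) = -36)
X(t) = -36 + 2*t² (X(t) = (t² + t*t) - 36 = (t² + t²) - 36 = 2*t² - 36 = -36 + 2*t²)
Z(585/(-180)) - X(501) = 585/(-180) - (-36 + 2*501²) = 585*(-1/180) - (-36 + 2*251001) = -13/4 - (-36 + 502002) = -13/4 - 1*501966 = -13/4 - 501966 = -2007877/4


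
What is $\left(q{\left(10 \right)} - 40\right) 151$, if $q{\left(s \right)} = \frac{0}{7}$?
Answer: $-6040$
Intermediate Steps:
$q{\left(s \right)} = 0$ ($q{\left(s \right)} = 0 \cdot \frac{1}{7} = 0$)
$\left(q{\left(10 \right)} - 40\right) 151 = \left(0 - 40\right) 151 = \left(-40\right) 151 = -6040$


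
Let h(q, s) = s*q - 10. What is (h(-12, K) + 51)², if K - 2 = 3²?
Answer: 8281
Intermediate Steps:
K = 11 (K = 2 + 3² = 2 + 9 = 11)
h(q, s) = -10 + q*s (h(q, s) = q*s - 10 = -10 + q*s)
(h(-12, K) + 51)² = ((-10 - 12*11) + 51)² = ((-10 - 132) + 51)² = (-142 + 51)² = (-91)² = 8281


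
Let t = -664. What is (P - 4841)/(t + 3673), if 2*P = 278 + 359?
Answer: -3015/2006 ≈ -1.5030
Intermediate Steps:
P = 637/2 (P = (278 + 359)/2 = (½)*637 = 637/2 ≈ 318.50)
(P - 4841)/(t + 3673) = (637/2 - 4841)/(-664 + 3673) = -9045/2/3009 = -9045/2*1/3009 = -3015/2006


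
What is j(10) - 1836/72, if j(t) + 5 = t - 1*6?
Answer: -53/2 ≈ -26.500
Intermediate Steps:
j(t) = -11 + t (j(t) = -5 + (t - 1*6) = -5 + (t - 6) = -5 + (-6 + t) = -11 + t)
j(10) - 1836/72 = (-11 + 10) - 1836/72 = -1 - 1836/72 = -1 - 68*3/8 = -1 - 51/2 = -53/2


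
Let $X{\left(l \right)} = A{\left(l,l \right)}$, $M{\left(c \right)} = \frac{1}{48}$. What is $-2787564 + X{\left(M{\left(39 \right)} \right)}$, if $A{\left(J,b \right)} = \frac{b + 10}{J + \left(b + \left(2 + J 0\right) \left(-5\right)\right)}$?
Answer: $- \frac{1332456073}{478} \approx -2.7876 \cdot 10^{6}$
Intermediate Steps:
$A{\left(J,b \right)} = \frac{10 + b}{-10 + J + b}$ ($A{\left(J,b \right)} = \frac{10 + b}{J + \left(b + \left(2 + 0\right) \left(-5\right)\right)} = \frac{10 + b}{J + \left(b + 2 \left(-5\right)\right)} = \frac{10 + b}{J + \left(b - 10\right)} = \frac{10 + b}{J + \left(-10 + b\right)} = \frac{10 + b}{-10 + J + b}$)
$M{\left(c \right)} = \frac{1}{48}$
$X{\left(l \right)} = \frac{10 + l}{-10 + 2 l}$ ($X{\left(l \right)} = \frac{10 + l}{-10 + l + l} = \frac{10 + l}{-10 + 2 l}$)
$-2787564 + X{\left(M{\left(39 \right)} \right)} = -2787564 + \frac{10 + \frac{1}{48}}{2 \left(-5 + \frac{1}{48}\right)} = -2787564 + \frac{1}{2} \frac{1}{- \frac{239}{48}} \cdot \frac{481}{48} = -2787564 + \frac{1}{2} \left(- \frac{48}{239}\right) \frac{481}{48} = -2787564 - \frac{481}{478} = - \frac{1332456073}{478}$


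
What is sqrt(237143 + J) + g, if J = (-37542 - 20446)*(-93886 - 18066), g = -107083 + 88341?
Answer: -18742 + sqrt(6492109719) ≈ 61832.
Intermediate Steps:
g = -18742
J = 6491872576 (J = -57988*(-111952) = 6491872576)
sqrt(237143 + J) + g = sqrt(237143 + 6491872576) - 18742 = sqrt(6492109719) - 18742 = -18742 + sqrt(6492109719)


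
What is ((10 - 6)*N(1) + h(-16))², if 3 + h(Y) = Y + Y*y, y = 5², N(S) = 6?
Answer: 156025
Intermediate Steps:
y = 25
h(Y) = -3 + 26*Y (h(Y) = -3 + (Y + Y*25) = -3 + (Y + 25*Y) = -3 + 26*Y)
((10 - 6)*N(1) + h(-16))² = ((10 - 6)*6 + (-3 + 26*(-16)))² = (4*6 + (-3 - 416))² = (24 - 419)² = (-395)² = 156025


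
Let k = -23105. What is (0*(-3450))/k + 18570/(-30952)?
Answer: -9285/15476 ≈ -0.59996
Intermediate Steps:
(0*(-3450))/k + 18570/(-30952) = (0*(-3450))/(-23105) + 18570/(-30952) = 0*(-1/23105) + 18570*(-1/30952) = 0 - 9285/15476 = -9285/15476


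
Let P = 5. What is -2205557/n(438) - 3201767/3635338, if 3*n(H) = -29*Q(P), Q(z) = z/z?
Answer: 24053742668555/105424802 ≈ 2.2816e+5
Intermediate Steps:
Q(z) = 1
n(H) = -29/3 (n(H) = (-29*1)/3 = (⅓)*(-29) = -29/3)
-2205557/n(438) - 3201767/3635338 = -2205557/(-29/3) - 3201767/3635338 = -2205557*(-3/29) - 3201767*1/3635338 = 6616671/29 - 3201767/3635338 = 24053742668555/105424802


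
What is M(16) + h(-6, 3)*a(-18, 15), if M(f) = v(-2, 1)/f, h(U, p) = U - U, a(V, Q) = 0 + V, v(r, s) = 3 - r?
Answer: 5/16 ≈ 0.31250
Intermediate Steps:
a(V, Q) = V
h(U, p) = 0
M(f) = 5/f (M(f) = (3 - 1*(-2))/f = (3 + 2)/f = 5/f)
M(16) + h(-6, 3)*a(-18, 15) = 5/16 + 0*(-18) = 5*(1/16) + 0 = 5/16 + 0 = 5/16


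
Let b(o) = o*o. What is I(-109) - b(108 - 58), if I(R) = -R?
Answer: -2391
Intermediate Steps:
b(o) = o**2
I(-109) - b(108 - 58) = -1*(-109) - (108 - 58)**2 = 109 - 1*50**2 = 109 - 1*2500 = 109 - 2500 = -2391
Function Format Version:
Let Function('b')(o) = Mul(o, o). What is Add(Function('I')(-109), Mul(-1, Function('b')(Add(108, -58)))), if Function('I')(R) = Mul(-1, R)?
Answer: -2391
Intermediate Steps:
Function('b')(o) = Pow(o, 2)
Add(Function('I')(-109), Mul(-1, Function('b')(Add(108, -58)))) = Add(Mul(-1, -109), Mul(-1, Pow(Add(108, -58), 2))) = Add(109, Mul(-1, Pow(50, 2))) = Add(109, Mul(-1, 2500)) = Add(109, -2500) = -2391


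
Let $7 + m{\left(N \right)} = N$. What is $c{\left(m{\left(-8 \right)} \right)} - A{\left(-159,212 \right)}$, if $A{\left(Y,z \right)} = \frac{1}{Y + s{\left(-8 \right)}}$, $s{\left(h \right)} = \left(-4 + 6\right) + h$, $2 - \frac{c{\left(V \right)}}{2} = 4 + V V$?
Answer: $- \frac{74909}{165} \approx -453.99$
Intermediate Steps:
$m{\left(N \right)} = -7 + N$
$c{\left(V \right)} = -4 - 2 V^{2}$ ($c{\left(V \right)} = 4 - 2 \left(4 + V V\right) = 4 - 2 \left(4 + V^{2}\right) = 4 - \left(8 + 2 V^{2}\right) = -4 - 2 V^{2}$)
$s{\left(h \right)} = 2 + h$
$A{\left(Y,z \right)} = \frac{1}{-6 + Y}$ ($A{\left(Y,z \right)} = \frac{1}{Y + \left(2 - 8\right)} = \frac{1}{Y - 6} = \frac{1}{-6 + Y}$)
$c{\left(m{\left(-8 \right)} \right)} - A{\left(-159,212 \right)} = \left(-4 - 2 \left(-7 - 8\right)^{2}\right) - \frac{1}{-6 - 159} = \left(-4 - 2 \left(-15\right)^{2}\right) - \frac{1}{-165} = \left(-4 - 450\right) - - \frac{1}{165} = \left(-4 - 450\right) + \frac{1}{165} = -454 + \frac{1}{165} = - \frac{74909}{165}$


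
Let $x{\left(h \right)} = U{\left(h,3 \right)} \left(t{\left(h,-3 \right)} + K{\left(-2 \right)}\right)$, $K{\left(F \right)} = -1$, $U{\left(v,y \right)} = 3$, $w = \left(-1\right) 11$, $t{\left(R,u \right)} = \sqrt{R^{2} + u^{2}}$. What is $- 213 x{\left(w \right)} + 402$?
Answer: $1041 - 639 \sqrt{130} \approx -6244.7$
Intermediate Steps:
$w = -11$
$x{\left(h \right)} = -3 + 3 \sqrt{9 + h^{2}}$ ($x{\left(h \right)} = 3 \left(\sqrt{h^{2} + \left(-3\right)^{2}} - 1\right) = 3 \left(\sqrt{h^{2} + 9} - 1\right) = 3 \left(\sqrt{9 + h^{2}} - 1\right) = 3 \left(-1 + \sqrt{9 + h^{2}}\right) = -3 + 3 \sqrt{9 + h^{2}}$)
$- 213 x{\left(w \right)} + 402 = - 213 \left(-3 + 3 \sqrt{9 + \left(-11\right)^{2}}\right) + 402 = - 213 \left(-3 + 3 \sqrt{9 + 121}\right) + 402 = - 213 \left(-3 + 3 \sqrt{130}\right) + 402 = \left(639 - 639 \sqrt{130}\right) + 402 = 1041 - 639 \sqrt{130}$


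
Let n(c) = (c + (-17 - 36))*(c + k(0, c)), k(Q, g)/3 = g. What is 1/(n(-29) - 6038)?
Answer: 1/3474 ≈ 0.00028785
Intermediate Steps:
k(Q, g) = 3*g
n(c) = 4*c*(-53 + c) (n(c) = (c + (-17 - 36))*(c + 3*c) = (c - 53)*(4*c) = (-53 + c)*(4*c) = 4*c*(-53 + c))
1/(n(-29) - 6038) = 1/(4*(-29)*(-53 - 29) - 6038) = 1/(4*(-29)*(-82) - 6038) = 1/(9512 - 6038) = 1/3474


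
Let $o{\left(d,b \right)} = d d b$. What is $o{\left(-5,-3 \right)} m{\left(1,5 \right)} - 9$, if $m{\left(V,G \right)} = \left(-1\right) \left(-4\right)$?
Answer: $-309$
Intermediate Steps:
$m{\left(V,G \right)} = 4$
$o{\left(d,b \right)} = b d^{2}$ ($o{\left(d,b \right)} = d^{2} b = b d^{2}$)
$o{\left(-5,-3 \right)} m{\left(1,5 \right)} - 9 = - 3 \left(-5\right)^{2} \cdot 4 - 9 = \left(-3\right) 25 \cdot 4 - 9 = \left(-75\right) 4 - 9 = -300 - 9 = -309$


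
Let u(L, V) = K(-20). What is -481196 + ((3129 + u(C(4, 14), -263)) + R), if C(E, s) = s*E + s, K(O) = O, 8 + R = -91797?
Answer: -569892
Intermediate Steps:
R = -91805 (R = -8 - 91797 = -91805)
C(E, s) = s + E*s (C(E, s) = E*s + s = s + E*s)
u(L, V) = -20
-481196 + ((3129 + u(C(4, 14), -263)) + R) = -481196 + ((3129 - 20) - 91805) = -481196 + (3109 - 91805) = -481196 - 88696 = -569892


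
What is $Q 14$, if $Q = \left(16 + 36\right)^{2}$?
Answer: $37856$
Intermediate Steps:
$Q = 2704$ ($Q = 52^{2} = 2704$)
$Q 14 = 2704 \cdot 14 = 37856$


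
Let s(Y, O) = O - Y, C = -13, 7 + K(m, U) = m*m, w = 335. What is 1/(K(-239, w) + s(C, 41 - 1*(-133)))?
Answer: 1/57301 ≈ 1.7452e-5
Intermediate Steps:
K(m, U) = -7 + m² (K(m, U) = -7 + m*m = -7 + m²)
1/(K(-239, w) + s(C, 41 - 1*(-133))) = 1/((-7 + (-239)²) + ((41 - 1*(-133)) - 1*(-13))) = 1/((-7 + 57121) + ((41 + 133) + 13)) = 1/(57114 + (174 + 13)) = 1/(57114 + 187) = 1/57301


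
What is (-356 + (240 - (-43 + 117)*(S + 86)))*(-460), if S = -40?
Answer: 1619200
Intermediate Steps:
(-356 + (240 - (-43 + 117)*(S + 86)))*(-460) = (-356 + (240 - (-43 + 117)*(-40 + 86)))*(-460) = (-356 + (240 - 74*46))*(-460) = (-356 + (240 - 1*3404))*(-460) = (-356 + (240 - 3404))*(-460) = (-356 - 3164)*(-460) = -3520*(-460) = 1619200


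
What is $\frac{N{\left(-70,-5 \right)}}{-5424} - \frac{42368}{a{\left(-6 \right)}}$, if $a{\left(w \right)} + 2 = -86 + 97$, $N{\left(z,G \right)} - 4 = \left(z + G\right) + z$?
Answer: $- \frac{76600921}{16272} \approx -4707.5$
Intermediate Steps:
$N{\left(z,G \right)} = 4 + G + 2 z$ ($N{\left(z,G \right)} = 4 + \left(\left(z + G\right) + z\right) = 4 + \left(\left(G + z\right) + z\right) = 4 + \left(G + 2 z\right) = 4 + G + 2 z$)
$a{\left(w \right)} = 9$ ($a{\left(w \right)} = -2 + \left(-86 + 97\right) = -2 + 11 = 9$)
$\frac{N{\left(-70,-5 \right)}}{-5424} - \frac{42368}{a{\left(-6 \right)}} = \frac{4 - 5 + 2 \left(-70\right)}{-5424} - \frac{42368}{9} = \left(4 - 5 - 140\right) \left(- \frac{1}{5424}\right) - \frac{42368}{9} = \left(-141\right) \left(- \frac{1}{5424}\right) - \frac{42368}{9} = \frac{47}{1808} - \frac{42368}{9} = - \frac{76600921}{16272}$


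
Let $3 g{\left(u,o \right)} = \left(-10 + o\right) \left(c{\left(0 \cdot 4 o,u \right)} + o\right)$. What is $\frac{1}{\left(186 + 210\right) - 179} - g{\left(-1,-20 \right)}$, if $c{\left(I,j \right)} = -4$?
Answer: $- \frac{52079}{217} \approx -240.0$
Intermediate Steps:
$g{\left(u,o \right)} = \frac{\left(-10 + o\right) \left(-4 + o\right)}{3}$
$\frac{1}{\left(186 + 210\right) - 179} - g{\left(-1,-20 \right)} = \frac{1}{\left(186 + 210\right) - 179} - \left(\frac{40}{3} - - \frac{280}{3} + \frac{\left(-20\right)^{2}}{3}\right) = \frac{1}{396 - 179} - \left(\frac{40}{3} + \frac{280}{3} + \frac{1}{3} \cdot 400\right) = \frac{1}{217} - \left(\frac{40}{3} + \frac{280}{3} + \frac{400}{3}\right) = \frac{1}{217} - 240 = - \frac{52079}{217}$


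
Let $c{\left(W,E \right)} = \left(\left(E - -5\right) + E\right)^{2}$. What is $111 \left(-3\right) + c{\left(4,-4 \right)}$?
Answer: $-324$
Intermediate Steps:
$c{\left(W,E \right)} = \left(5 + 2 E\right)^{2}$ ($c{\left(W,E \right)} = \left(\left(E + 5\right) + E\right)^{2} = \left(\left(5 + E\right) + E\right)^{2} = \left(5 + 2 E\right)^{2}$)
$111 \left(-3\right) + c{\left(4,-4 \right)} = 111 \left(-3\right) + \left(5 + 2 \left(-4\right)\right)^{2} = -333 + \left(5 - 8\right)^{2} = -333 + \left(-3\right)^{2} = -333 + 9 = -324$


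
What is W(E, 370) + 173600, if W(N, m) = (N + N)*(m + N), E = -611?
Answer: 468102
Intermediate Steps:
W(N, m) = 2*N*(N + m) (W(N, m) = (2*N)*(N + m) = 2*N*(N + m))
W(E, 370) + 173600 = 2*(-611)*(-611 + 370) + 173600 = 2*(-611)*(-241) + 173600 = 294502 + 173600 = 468102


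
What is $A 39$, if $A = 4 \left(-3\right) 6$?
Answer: $-2808$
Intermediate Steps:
$A = -72$ ($A = \left(-12\right) 6 = -72$)
$A 39 = \left(-72\right) 39 = -2808$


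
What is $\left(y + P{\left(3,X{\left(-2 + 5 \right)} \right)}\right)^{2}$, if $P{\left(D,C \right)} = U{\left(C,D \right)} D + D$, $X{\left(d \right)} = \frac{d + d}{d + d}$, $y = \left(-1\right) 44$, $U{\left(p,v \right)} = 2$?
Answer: $1225$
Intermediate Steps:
$y = -44$
$X{\left(d \right)} = 1$ ($X{\left(d \right)} = \frac{2 d}{2 d} = 2 d \frac{1}{2 d} = 1$)
$P{\left(D,C \right)} = 3 D$ ($P{\left(D,C \right)} = 2 D + D = 3 D$)
$\left(y + P{\left(3,X{\left(-2 + 5 \right)} \right)}\right)^{2} = \left(-44 + 3 \cdot 3\right)^{2} = \left(-44 + 9\right)^{2} = \left(-35\right)^{2} = 1225$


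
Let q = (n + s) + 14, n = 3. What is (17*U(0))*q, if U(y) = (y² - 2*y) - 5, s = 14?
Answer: -2635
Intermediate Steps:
U(y) = -5 + y² - 2*y
q = 31 (q = (3 + 14) + 14 = 17 + 14 = 31)
(17*U(0))*q = (17*(-5 + 0² - 2*0))*31 = (17*(-5 + 0 + 0))*31 = (17*(-5))*31 = -85*31 = -2635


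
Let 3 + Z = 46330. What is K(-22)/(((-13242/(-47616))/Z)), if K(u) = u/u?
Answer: 367651072/2207 ≈ 1.6658e+5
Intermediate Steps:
K(u) = 1
Z = 46327 (Z = -3 + 46330 = 46327)
K(-22)/(((-13242/(-47616))/Z)) = 1/(-13242/(-47616)/46327) = 1/(-13242*(-1/47616)*(1/46327)) = 1/((2207/7936)*(1/46327)) = 1/(2207/367651072) = 1*(367651072/2207) = 367651072/2207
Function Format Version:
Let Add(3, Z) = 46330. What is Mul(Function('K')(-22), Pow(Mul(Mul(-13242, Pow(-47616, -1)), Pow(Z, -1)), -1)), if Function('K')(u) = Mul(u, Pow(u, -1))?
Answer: Rational(367651072, 2207) ≈ 1.6658e+5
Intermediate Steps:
Function('K')(u) = 1
Z = 46327 (Z = Add(-3, 46330) = 46327)
Mul(Function('K')(-22), Pow(Mul(Mul(-13242, Pow(-47616, -1)), Pow(Z, -1)), -1)) = Mul(1, Pow(Mul(Mul(-13242, Pow(-47616, -1)), Pow(46327, -1)), -1)) = Mul(1, Pow(Mul(Mul(-13242, Rational(-1, 47616)), Rational(1, 46327)), -1)) = Mul(1, Pow(Mul(Rational(2207, 7936), Rational(1, 46327)), -1)) = Mul(1, Pow(Rational(2207, 367651072), -1)) = Mul(1, Rational(367651072, 2207)) = Rational(367651072, 2207)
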